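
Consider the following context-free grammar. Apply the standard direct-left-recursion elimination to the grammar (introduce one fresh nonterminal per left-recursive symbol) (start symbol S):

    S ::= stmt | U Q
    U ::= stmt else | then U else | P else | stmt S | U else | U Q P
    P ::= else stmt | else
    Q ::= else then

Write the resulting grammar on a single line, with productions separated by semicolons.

S ::= stmt | U Q; U ::= stmt else U' | then U else U' | P else U' | stmt S U'; P ::= else stmt | else; Q ::= else then; U' ::= else U' | Q P U' | ε

U is directly left-recursive.
For U: α = {else, Q P}, β = {stmt else, then U else, P else, stmt S}. Rewrite as U → β U' and U' → α U' | ε.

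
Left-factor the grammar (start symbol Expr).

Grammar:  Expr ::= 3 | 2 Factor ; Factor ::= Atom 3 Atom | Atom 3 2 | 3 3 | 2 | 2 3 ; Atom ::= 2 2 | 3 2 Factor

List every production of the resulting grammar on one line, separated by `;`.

Expr ::= 3 | 2 Factor; Factor ::= 3 3 | Atom 3 Factor1 | 2 Factor2; Atom ::= 2 2 | 3 2 Factor; Factor1 ::= Atom | 2; Factor2 ::= eps | 3

Factor has alternatives sharing prefix 'Atom 3': factor to Factor → Atom 3 Factor1 with Factor1 → Atom | 2.
Factor has alternatives sharing prefix '2': factor to Factor → 2 Factor2 with Factor2 → ε | 3.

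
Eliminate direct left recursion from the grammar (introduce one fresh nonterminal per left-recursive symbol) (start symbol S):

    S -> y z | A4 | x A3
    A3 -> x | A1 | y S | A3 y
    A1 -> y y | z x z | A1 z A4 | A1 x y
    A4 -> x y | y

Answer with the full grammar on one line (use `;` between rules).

S -> y z | A4 | x A3; A3 -> x A3' | A1 A3' | y S A3'; A1 -> y y A1' | z x z A1'; A4 -> x y | y; A3' -> y A3' | ε; A1' -> z A4 A1' | x y A1' | ε

Left recursion appears on A3, A1.
For A3: α = {y}, β = {x, A1, y S}. Rewrite as A3 → β A3' and A3' → α A3' | ε.
For A1: α = {z A4, x y}, β = {y y, z x z}. Rewrite as A1 → β A1' and A1' → α A1' | ε.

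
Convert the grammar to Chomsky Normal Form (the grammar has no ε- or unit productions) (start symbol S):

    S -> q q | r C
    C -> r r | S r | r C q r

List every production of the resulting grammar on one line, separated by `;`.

Introduce a nonterminal for each terminal appearing in a rule of length ≥ 2: X1 → q, X2 → r.
Binarize each right-hand side of length ≥ 3 by chaining fresh nonterminals (Y1, Y2, …): affected rules were C → X2 C X1 X2.

S -> X1 X1 | X2 C; C -> X2 X2 | S X2 | X2 Y1; X1 -> q; X2 -> r; Y1 -> C Y2; Y2 -> X1 X2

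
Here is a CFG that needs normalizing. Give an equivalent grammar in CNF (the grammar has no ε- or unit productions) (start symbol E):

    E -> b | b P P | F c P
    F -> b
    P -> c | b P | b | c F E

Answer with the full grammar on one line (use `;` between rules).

E -> b | X1 Y1 | F Y2; F -> b; P -> c | X1 P | b | X2 Y3; X1 -> b; X2 -> c; Y1 -> P P; Y2 -> X2 P; Y3 -> F E

Introduce a nonterminal for each terminal appearing in a rule of length ≥ 2: X1 → b, X2 → c.
Binarize each right-hand side of length ≥ 3 by chaining fresh nonterminals (Y1, Y2, …): affected rules were E → X1 P P; E → F X2 P; P → X2 F E.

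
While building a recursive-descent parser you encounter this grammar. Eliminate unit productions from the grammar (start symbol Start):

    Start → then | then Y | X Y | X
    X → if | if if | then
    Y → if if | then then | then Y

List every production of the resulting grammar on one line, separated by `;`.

Start → then | then Y | X Y | if | if if; X → if | if if | then; Y → if if | then then | then Y

Unit pairs: Start ⇒* {X}.
Replace each nonterminal's rules with the union of the non-unit rules of every nonterminal it unit-derives.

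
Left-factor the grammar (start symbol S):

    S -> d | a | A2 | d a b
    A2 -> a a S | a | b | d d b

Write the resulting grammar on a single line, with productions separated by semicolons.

S has alternatives sharing prefix 'd': factor to S → d S' with S' → ε | a b.
A2 has alternatives sharing prefix 'a': factor to A2 → a A2' with A2' → a S | ε.

S -> a | A2 | d S'; A2 -> b | d d b | a A2'; S' -> ε | a b; A2' -> a S | ε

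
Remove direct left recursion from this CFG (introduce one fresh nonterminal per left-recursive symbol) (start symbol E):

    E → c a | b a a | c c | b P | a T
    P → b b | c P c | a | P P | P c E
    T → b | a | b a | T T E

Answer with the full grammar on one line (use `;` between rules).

P, T are directly left-recursive.
For P: α = {P, c E}, β = {b b, c P c, a}. Rewrite as P → β P' and P' → α P' | ε.
For T: α = {T E}, β = {b, a, b a}. Rewrite as T → β T' and T' → α T' | ε.

E → c a | b a a | c c | b P | a T; P → b b P' | c P c P' | a P'; T → b T' | a T' | b a T'; P' → P P' | c E P' | epsilon; T' → T E T' | epsilon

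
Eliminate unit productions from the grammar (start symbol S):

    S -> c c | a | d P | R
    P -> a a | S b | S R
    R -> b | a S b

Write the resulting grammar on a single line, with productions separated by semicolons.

S -> c c | a | d P | b | a S b; P -> a a | S b | S R; R -> b | a S b

Unit pairs: S ⇒* {R}.
For every A with A ⇒* B via unit rules, add B's non-unit alternatives to A; then delete every rule of the form X → Y.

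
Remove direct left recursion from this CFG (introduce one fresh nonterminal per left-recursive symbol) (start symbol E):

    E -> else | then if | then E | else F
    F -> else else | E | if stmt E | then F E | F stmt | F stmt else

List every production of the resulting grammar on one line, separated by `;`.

E -> else | then if | then E | else F; F -> else else F' | E F' | if stmt E F' | then F E F'; F' -> stmt F' | stmt else F' | ε

F is directly left-recursive.
For F: α = {stmt, stmt else}, β = {else else, E, if stmt E, then F E}. Rewrite as F → β F' and F' → α F' | ε.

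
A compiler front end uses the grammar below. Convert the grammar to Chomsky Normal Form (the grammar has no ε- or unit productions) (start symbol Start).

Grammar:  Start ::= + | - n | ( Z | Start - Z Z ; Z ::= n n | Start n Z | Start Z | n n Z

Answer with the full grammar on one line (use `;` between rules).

Start ::= + | X1 X2 | X3 Z | Start Y1; Z ::= X2 X2 | Start Y3 | Start Z | X2 Y4; X1 ::= -; X2 ::= n; X3 ::= (; Y1 ::= X1 Y2; Y2 ::= Z Z; Y3 ::= X2 Z; Y4 ::= X2 Z

Introduce a nonterminal for each terminal appearing in a rule of length ≥ 2: X1 → -, X2 → n, X3 → (.
Binarize each right-hand side of length ≥ 3 by chaining fresh nonterminals (Y1, Y2, …): affected rules were Start → Start X1 Z Z; Z → Start X2 Z; Z → X2 X2 Z.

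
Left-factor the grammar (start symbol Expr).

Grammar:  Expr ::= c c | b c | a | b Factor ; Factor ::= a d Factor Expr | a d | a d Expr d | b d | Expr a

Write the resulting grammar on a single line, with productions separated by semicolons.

Expr has alternatives sharing prefix 'b': factor to Expr → b Expr1 with Expr1 → c | Factor.
Factor has alternatives sharing prefix 'a d': factor to Factor → a d Factor1 with Factor1 → Factor Expr | ε | Expr d.

Expr ::= c c | a | b Expr1; Factor ::= b d | Expr a | a d Factor1; Expr1 ::= c | Factor; Factor1 ::= Factor Expr | eps | Expr d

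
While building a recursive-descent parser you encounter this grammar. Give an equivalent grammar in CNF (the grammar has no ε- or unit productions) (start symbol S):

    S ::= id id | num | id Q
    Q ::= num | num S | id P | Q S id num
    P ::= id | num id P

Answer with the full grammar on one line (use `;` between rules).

Introduce a nonterminal for each terminal appearing in a rule of length ≥ 2: X1 → id, X2 → num.
Binarize each right-hand side of length ≥ 3 by chaining fresh nonterminals (Y1, Y2, …): affected rules were Q → Q S X1 X2; P → X2 X1 P.

S ::= X1 X1 | num | X1 Q; Q ::= num | X2 S | X1 P | Q Y1; P ::= id | X2 Y3; X1 ::= id; X2 ::= num; Y1 ::= S Y2; Y2 ::= X1 X2; Y3 ::= X1 P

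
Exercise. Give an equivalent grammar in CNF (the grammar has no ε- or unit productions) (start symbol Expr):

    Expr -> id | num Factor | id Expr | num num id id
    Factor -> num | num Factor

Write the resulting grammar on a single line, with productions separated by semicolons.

Expr -> id | X1 Factor | X2 Expr | X1 Y1; Factor -> num | X1 Factor; X1 -> num; X2 -> id; Y1 -> X1 Y2; Y2 -> X2 X2

Introduce a nonterminal for each terminal appearing in a rule of length ≥ 2: X1 → num, X2 → id.
Binarize each right-hand side of length ≥ 3 by chaining fresh nonterminals (Y1, Y2, …): affected rules were Expr → X1 X1 X2 X2.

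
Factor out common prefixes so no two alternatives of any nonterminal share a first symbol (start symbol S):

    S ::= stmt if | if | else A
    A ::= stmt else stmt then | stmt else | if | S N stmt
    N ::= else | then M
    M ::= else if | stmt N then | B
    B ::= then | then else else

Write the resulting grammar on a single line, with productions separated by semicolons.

S ::= stmt if | if | else A; A ::= if | S N stmt | stmt else A'; N ::= else | then M; M ::= else if | stmt N then | B; B ::= then B'; A' ::= stmt then | ε; B' ::= ε | else else

A has alternatives sharing prefix 'stmt else': factor to A → stmt else A' with A' → stmt then | ε.
B has alternatives sharing prefix 'then': factor to B → then B' with B' → ε | else else.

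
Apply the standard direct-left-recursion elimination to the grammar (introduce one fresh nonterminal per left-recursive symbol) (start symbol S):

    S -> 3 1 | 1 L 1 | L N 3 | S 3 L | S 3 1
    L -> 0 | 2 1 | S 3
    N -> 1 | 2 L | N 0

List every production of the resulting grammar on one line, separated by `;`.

S -> 3 1 S' | 1 L 1 S' | L N 3 S'; L -> 0 | 2 1 | S 3; N -> 1 N' | 2 L N'; S' -> 3 L S' | 3 1 S' | ε; N' -> 0 N' | ε

Directly left-recursive nonterminals: S, N.
For S: α = {3 L, 3 1}, β = {3 1, 1 L 1, L N 3}. Rewrite as S → β S' and S' → α S' | ε.
For N: α = {0}, β = {1, 2 L}. Rewrite as N → β N' and N' → α N' | ε.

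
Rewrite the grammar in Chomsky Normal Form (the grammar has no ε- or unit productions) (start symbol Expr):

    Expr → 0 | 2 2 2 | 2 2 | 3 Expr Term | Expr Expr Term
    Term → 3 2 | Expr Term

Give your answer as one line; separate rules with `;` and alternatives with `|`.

Introduce a nonterminal for each terminal appearing in a rule of length ≥ 2: X1 → 2, X2 → 3.
Binarize each right-hand side of length ≥ 3 by chaining fresh nonterminals (Y1, Y2, …): affected rules were Expr → X1 X1 X1; Expr → X2 Expr Term; Expr → Expr Expr Term.

Expr → 0 | X1 Y1 | X1 X1 | X2 Y2 | Expr Y3; Term → X2 X1 | Expr Term; X1 → 2; X2 → 3; Y1 → X1 X1; Y2 → Expr Term; Y3 → Expr Term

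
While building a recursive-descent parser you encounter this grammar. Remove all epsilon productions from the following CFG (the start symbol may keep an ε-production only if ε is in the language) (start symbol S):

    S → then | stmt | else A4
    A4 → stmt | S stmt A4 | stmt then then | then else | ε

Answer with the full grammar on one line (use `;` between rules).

S → then | stmt | else A4 | else; A4 → stmt | S stmt A4 | S stmt | stmt then then | then else

Nullable set = {A4}.
ε ∉ L(G), so no ε-production is kept.
Expand every rule over subsets of its nullable positions: S → else A4 gives else A4 | else. A4 → S stmt A4 gives S stmt A4 | S stmt.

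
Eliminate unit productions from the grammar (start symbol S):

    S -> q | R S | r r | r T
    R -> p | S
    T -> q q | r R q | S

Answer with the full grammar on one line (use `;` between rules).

S -> q | R S | r r | r T; R -> q | R S | r r | r T | p; T -> q | R S | r r | r T | q q | r R q

Unit pairs: R ⇒* {S}; T ⇒* {S}.
For each unit pair (A, B), copy every non-unit production of B to A, then drop all unit productions.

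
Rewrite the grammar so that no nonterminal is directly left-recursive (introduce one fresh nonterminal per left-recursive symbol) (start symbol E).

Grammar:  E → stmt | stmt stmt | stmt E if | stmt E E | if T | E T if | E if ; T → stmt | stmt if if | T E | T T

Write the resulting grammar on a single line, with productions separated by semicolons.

Left recursion appears on E, T.
For E: α = {T if, if}, β = {stmt, stmt stmt, stmt E if, stmt E E, if T}. Rewrite as E → β E' and E' → α E' | ε.
For T: α = {E, T}, β = {stmt, stmt if if}. Rewrite as T → β T' and T' → α T' | ε.

E → stmt E' | stmt stmt E' | stmt E if E' | stmt E E E' | if T E'; T → stmt T' | stmt if if T'; E' → T if E' | if E' | ε; T' → E T' | T T' | ε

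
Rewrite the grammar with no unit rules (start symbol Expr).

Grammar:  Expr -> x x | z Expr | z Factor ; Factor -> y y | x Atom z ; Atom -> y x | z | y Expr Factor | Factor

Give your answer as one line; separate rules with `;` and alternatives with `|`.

Expr -> x x | z Expr | z Factor; Factor -> y y | x Atom z; Atom -> y x | z | y Expr Factor | y y | x Atom z

Unit pairs: Atom ⇒* {Factor}.
For each unit pair (A, B), copy every non-unit production of B to A, then drop all unit productions.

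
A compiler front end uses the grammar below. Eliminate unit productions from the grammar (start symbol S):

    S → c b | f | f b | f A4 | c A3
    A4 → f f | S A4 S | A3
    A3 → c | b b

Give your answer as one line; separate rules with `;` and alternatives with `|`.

S → c b | f | f b | f A4 | c A3; A4 → f f | S A4 S | c | b b; A3 → c | b b

Unit pairs: A4 ⇒* {A3}.
For each unit pair (A, B), copy every non-unit production of B to A, then drop all unit productions.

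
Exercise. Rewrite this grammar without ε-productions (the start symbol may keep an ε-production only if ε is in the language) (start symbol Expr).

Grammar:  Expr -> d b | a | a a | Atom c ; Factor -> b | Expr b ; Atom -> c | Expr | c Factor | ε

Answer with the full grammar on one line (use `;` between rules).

Nullable nonterminals: {Atom}.
ε ∉ L(G), so no ε-production is kept.
Add the nullable-subset variants: Expr → Atom c gives Atom c | c.

Expr -> d b | a | a a | Atom c | c; Factor -> b | Expr b; Atom -> c | Expr | c Factor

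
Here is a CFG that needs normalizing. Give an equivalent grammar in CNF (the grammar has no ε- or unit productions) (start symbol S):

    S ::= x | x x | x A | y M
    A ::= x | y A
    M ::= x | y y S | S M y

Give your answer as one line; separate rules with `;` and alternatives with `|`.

Introduce a nonterminal for each terminal appearing in a rule of length ≥ 2: X1 → x, X2 → y.
Binarize each right-hand side of length ≥ 3 by chaining fresh nonterminals (Y1, Y2, …): affected rules were M → X2 X2 S; M → S M X2.

S ::= x | X1 X1 | X1 A | X2 M; A ::= x | X2 A; M ::= x | X2 Y1 | S Y2; X1 ::= x; X2 ::= y; Y1 ::= X2 S; Y2 ::= M X2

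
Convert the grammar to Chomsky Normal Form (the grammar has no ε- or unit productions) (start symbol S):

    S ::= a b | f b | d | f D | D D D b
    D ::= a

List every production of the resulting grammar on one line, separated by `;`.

S ::= X1 X2 | X3 X2 | d | X3 D | D Y1; D ::= a; X1 ::= a; X2 ::= b; X3 ::= f; Y1 ::= D Y2; Y2 ::= D X2

Introduce a nonterminal for each terminal appearing in a rule of length ≥ 2: X1 → a, X2 → b, X3 → f.
Binarize each right-hand side of length ≥ 3 by chaining fresh nonterminals (Y1, Y2, …): affected rules were S → D D D X2.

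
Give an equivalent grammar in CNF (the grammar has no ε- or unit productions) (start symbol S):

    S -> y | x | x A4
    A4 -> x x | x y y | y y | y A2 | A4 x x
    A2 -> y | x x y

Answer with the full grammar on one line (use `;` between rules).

Introduce a nonterminal for each terminal appearing in a rule of length ≥ 2: X1 → x, X2 → y.
Binarize each right-hand side of length ≥ 3 by chaining fresh nonterminals (Y1, Y2, …): affected rules were A4 → X1 X2 X2; A4 → A4 X1 X1; A2 → X1 X1 X2.

S -> y | x | X1 A4; A4 -> X1 X1 | X1 Y1 | X2 X2 | X2 A2 | A4 Y2; A2 -> y | X1 Y3; X1 -> x; X2 -> y; Y1 -> X2 X2; Y2 -> X1 X1; Y3 -> X1 X2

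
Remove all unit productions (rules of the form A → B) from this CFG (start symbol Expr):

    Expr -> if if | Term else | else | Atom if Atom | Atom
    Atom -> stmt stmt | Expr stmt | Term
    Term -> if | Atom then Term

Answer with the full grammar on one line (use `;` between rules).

Expr -> if | Atom then Term | stmt stmt | Expr stmt | if if | Term else | else | Atom if Atom; Atom -> if | Atom then Term | stmt stmt | Expr stmt; Term -> if | Atom then Term

Unit pairs: Atom ⇒* {Term}; Expr ⇒* {Atom, Term}.
For each unit pair (A, B), copy every non-unit production of B to A, then drop all unit productions.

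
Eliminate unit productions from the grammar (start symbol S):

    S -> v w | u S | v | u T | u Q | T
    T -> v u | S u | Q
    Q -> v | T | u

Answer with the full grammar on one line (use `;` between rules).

Unit pairs: Q ⇒* {T}; S ⇒* {Q, T}; T ⇒* {Q}.
For every A with A ⇒* B via unit rules, add B's non-unit alternatives to A; then delete every rule of the form X → Y.

S -> v w | u S | v | u T | u Q | u | v u | S u; T -> v | u | v u | S u; Q -> v | u | v u | S u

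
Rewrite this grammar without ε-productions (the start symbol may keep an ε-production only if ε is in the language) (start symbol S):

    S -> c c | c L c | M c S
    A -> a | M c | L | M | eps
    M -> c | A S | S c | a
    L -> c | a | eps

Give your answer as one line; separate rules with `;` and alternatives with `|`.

S -> c c | c L c | M c S; A -> a | M c | L | M; M -> c | A S | S | S c | a; L -> c | a

Nullable nonterminals: {A, L}.
ε ∉ L(G), so no ε-production is kept.
Add the nullable-subset variants: M → A S gives A S | S.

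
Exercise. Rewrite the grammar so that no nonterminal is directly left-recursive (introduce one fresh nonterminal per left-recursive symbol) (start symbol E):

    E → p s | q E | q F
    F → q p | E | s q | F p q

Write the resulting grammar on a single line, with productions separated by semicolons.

E → p s | q E | q F; F → q p F' | E F' | s q F'; F' → p q F' | ε

Directly left-recursive nonterminal: F.
For F: α = {p q}, β = {q p, E, s q}. Rewrite as F → β F' and F' → α F' | ε.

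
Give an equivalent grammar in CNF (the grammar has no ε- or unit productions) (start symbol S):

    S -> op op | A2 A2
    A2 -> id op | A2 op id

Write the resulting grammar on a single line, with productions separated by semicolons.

S -> X1 X1 | A2 A2; A2 -> X2 X1 | A2 Y1; X1 -> op; X2 -> id; Y1 -> X1 X2

Introduce a nonterminal for each terminal appearing in a rule of length ≥ 2: X1 → op, X2 → id.
Binarize each right-hand side of length ≥ 3 by chaining fresh nonterminals (Y1, Y2, …): affected rules were A2 → A2 X1 X2.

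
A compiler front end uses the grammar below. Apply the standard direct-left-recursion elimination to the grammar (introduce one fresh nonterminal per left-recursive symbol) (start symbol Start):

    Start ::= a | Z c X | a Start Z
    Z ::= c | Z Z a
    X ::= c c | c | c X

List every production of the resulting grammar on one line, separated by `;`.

Start ::= a | Z c X | a Start Z; Z ::= c Z1; X ::= c c | c | c X; Z1 ::= Z a Z1 | ε

Z is directly left-recursive.
For Z: α = {Z a}, β = {c}. Rewrite as Z → β Z1 and Z1 → α Z1 | ε.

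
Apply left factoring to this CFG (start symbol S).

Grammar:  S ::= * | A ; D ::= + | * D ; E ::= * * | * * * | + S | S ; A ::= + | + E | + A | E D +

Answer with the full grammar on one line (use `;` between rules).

S ::= * | A; D ::= + | * D; E ::= + S | S | * * E'; A ::= E D + | + A'; E' ::= ε | *; A' ::= ε | E | A

E has alternatives sharing prefix '* *': factor to E → * * E' with E' → ε | *.
A has alternatives sharing prefix '+': factor to A → + A' with A' → ε | E | A.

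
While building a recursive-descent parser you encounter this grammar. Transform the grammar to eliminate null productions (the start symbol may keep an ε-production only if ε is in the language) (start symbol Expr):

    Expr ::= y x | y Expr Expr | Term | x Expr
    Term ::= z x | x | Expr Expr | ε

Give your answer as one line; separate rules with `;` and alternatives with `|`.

Expr ::= y x | y Expr Expr | y Expr | y | Term | x Expr | x | ε; Term ::= z x | x | Expr Expr | Expr

Nullable nonterminals: {Expr, Term}.
ε ∈ L(G) since Expr is nullable, so keep Expr → ε.
Add the nullable-subset variants: Expr → y Expr Expr gives y Expr Expr | y Expr | y. Expr → x Expr gives x Expr | x. Term → Expr Expr gives Expr Expr | Expr.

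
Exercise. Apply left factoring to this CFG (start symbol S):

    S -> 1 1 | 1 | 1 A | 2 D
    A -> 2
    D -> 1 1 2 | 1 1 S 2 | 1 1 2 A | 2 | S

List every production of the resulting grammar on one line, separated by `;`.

S has alternatives sharing prefix '1': factor to S → 1 S' with S' → 1 | ε | A.
D has alternatives sharing prefix '1 1': factor to D → 1 1 D' with D' → 2 | S 2 | 2 A.
D' has alternatives sharing prefix '2': factor to D' → 2 D'' with D'' → ε | A.

S -> 2 D | 1 S'; A -> 2; D -> 2 | S | 1 1 D'; S' -> 1 | ε | A; D' -> S 2 | 2 D''; D'' -> ε | A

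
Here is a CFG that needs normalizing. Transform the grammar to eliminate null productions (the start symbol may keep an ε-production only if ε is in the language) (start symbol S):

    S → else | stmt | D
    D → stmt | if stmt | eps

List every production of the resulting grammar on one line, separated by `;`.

Nullable set = {D, S}.
ε ∈ L(G) since S is nullable, so keep S → ε.

S → else | stmt | D | eps; D → stmt | if stmt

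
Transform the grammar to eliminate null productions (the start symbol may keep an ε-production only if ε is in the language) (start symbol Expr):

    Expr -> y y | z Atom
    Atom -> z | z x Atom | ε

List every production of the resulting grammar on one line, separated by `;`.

Nullable nonterminals: {Atom}.
ε ∉ L(G), so no ε-production is kept.
For each production, add variants omitting each subset of nullable occurrences: Expr → z Atom gives z Atom | z. Atom → z x Atom gives z x Atom | z x.

Expr -> y y | z Atom | z; Atom -> z | z x Atom | z x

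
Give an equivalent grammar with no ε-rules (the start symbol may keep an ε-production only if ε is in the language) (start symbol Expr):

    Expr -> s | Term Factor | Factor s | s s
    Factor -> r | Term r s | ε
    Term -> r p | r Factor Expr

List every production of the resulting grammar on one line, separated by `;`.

Expr -> s | Term Factor | Term | Factor s | s s; Factor -> r | Term r s; Term -> r p | r Factor Expr | r Expr

The nullable symbols are {Factor}.
ε ∉ L(G), so no ε-production is kept.
Add the nullable-subset variants: Expr → Term Factor gives Term Factor | Term. Term → r Factor Expr gives r Factor Expr | r Expr.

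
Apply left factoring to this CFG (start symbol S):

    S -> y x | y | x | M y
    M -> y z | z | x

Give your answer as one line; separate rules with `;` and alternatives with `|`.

S has alternatives sharing prefix 'y': factor to S → y S' with S' → x | ε.

S -> x | M y | y S'; M -> y z | z | x; S' -> x | ε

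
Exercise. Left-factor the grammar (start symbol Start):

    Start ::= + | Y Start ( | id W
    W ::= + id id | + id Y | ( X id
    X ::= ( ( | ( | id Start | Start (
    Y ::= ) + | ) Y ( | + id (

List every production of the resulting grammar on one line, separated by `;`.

Start ::= + | Y Start ( | id W; W ::= ( X id | + id W1; X ::= id Start | Start ( | ( X1; Y ::= + id ( | ) Y1; W1 ::= id | Y; X1 ::= ( | eps; Y1 ::= + | Y (

W has alternatives sharing prefix '+ id': factor to W → + id W1 with W1 → id | Y.
X has alternatives sharing prefix '(': factor to X → ( X1 with X1 → ( | ε.
Y has alternatives sharing prefix ')': factor to Y → ) Y1 with Y1 → + | Y (.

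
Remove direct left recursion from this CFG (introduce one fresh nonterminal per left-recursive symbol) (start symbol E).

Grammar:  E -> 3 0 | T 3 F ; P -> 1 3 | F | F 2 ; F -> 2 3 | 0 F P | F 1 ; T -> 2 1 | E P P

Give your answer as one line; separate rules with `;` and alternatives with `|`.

F is directly left-recursive.
For F: α = {1}, β = {2 3, 0 F P}. Rewrite as F → β F' and F' → α F' | ε.

E -> 3 0 | T 3 F; P -> 1 3 | F | F 2; F -> 2 3 F' | 0 F P F'; T -> 2 1 | E P P; F' -> 1 F' | epsilon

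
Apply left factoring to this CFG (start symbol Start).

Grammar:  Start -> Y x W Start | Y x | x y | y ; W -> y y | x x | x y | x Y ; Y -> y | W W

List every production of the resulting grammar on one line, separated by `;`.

Start has alternatives sharing prefix 'Y x': factor to Start → Y x Start1 with Start1 → W Start | ε.
W has alternatives sharing prefix 'x': factor to W → x W1 with W1 → x | y | Y.

Start -> x y | y | Y x Start1; W -> y y | x W1; Y -> y | W W; Start1 -> W Start | ε; W1 -> x | y | Y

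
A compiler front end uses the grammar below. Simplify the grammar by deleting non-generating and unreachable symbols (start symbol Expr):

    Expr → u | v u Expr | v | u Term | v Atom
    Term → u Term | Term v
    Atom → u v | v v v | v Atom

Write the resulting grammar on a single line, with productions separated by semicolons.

Generating nonterminals: {Atom, Expr}.
Reachable from Expr after that: {Atom, Expr}.
Removed useless symbols: {Term} and every production mentioning them.

Expr → u | v u Expr | v | v Atom; Atom → u v | v v v | v Atom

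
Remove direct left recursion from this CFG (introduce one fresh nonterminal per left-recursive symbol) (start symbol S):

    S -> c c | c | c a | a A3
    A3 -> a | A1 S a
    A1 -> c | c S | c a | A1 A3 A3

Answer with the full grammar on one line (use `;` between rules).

S -> c c | c | c a | a A3; A3 -> a | A1 S a; A1 -> c A1' | c S A1' | c a A1'; A1' -> A3 A3 A1' | ε

Left recursion appears on A1.
For A1: α = {A3 A3}, β = {c, c S, c a}. Rewrite as A1 → β A1' and A1' → α A1' | ε.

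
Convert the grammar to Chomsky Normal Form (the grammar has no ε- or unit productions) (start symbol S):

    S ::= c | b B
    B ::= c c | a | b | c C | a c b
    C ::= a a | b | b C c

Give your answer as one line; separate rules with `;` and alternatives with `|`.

S ::= c | X1 B; B ::= X2 X2 | a | b | X2 C | X3 Y1; C ::= X3 X3 | b | X1 Y2; X1 ::= b; X2 ::= c; X3 ::= a; Y1 ::= X2 X1; Y2 ::= C X2

Introduce a nonterminal for each terminal appearing in a rule of length ≥ 2: X1 → b, X2 → c, X3 → a.
Binarize each right-hand side of length ≥ 3 by chaining fresh nonterminals (Y1, Y2, …): affected rules were B → X3 X2 X1; C → X1 C X2.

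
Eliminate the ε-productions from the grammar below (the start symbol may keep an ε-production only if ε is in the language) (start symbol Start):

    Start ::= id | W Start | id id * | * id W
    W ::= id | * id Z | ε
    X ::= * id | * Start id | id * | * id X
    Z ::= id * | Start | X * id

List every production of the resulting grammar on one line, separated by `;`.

Start ::= id | W Start | id id * | * id W | * id; W ::= id | * id Z; X ::= * id | * Start id | id * | * id X; Z ::= id * | Start | X * id

The nullable symbols are {W}.
ε ∉ L(G), so no ε-production is kept.
Add the nullable-subset variants: Start → * id W gives * id W | * id.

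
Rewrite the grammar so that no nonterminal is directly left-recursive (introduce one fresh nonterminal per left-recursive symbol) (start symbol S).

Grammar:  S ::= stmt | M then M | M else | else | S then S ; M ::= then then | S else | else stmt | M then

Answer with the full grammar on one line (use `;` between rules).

S ::= stmt S' | M then M S' | M else S' | else S'; M ::= then then M' | S else M' | else stmt M'; S' ::= then S S' | ε; M' ::= then M' | ε

Directly left-recursive nonterminals: S, M.
For S: α = {then S}, β = {stmt, M then M, M else, else}. Rewrite as S → β S' and S' → α S' | ε.
For M: α = {then}, β = {then then, S else, else stmt}. Rewrite as M → β M' and M' → α M' | ε.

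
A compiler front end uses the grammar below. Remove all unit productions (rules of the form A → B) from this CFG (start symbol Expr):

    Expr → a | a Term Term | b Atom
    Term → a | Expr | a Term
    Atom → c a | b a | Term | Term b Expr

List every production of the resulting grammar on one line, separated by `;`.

Unit pairs: Atom ⇒* {Expr, Term}; Term ⇒* {Expr}.
For every A with A ⇒* B via unit rules, add B's non-unit alternatives to A; then delete every rule of the form X → Y.

Expr → a | a Term Term | b Atom; Term → a | a Term | a Term Term | b Atom; Atom → a | a Term | c a | b a | Term b Expr | a Term Term | b Atom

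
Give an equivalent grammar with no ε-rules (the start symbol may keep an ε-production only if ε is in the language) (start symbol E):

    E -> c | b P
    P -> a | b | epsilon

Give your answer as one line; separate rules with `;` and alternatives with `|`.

The nullable symbols are {P}.
ε ∉ L(G), so no ε-production is kept.
Expand every rule over subsets of its nullable positions: E → b P gives b P | b.

E -> c | b P | b; P -> a | b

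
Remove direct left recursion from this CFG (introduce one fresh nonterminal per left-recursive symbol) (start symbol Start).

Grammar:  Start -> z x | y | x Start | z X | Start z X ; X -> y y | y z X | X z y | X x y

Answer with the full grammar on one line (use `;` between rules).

Start -> z x Start1 | y Start1 | x Start Start1 | z X Start1; X -> y y X1 | y z X X1; Start1 -> z X Start1 | epsilon; X1 -> z y X1 | x y X1 | epsilon

Start, X are directly left-recursive.
For Start: α = {z X}, β = {z x, y, x Start, z X}. Rewrite as Start → β Start1 and Start1 → α Start1 | ε.
For X: α = {z y, x y}, β = {y y, y z X}. Rewrite as X → β X1 and X1 → α X1 | ε.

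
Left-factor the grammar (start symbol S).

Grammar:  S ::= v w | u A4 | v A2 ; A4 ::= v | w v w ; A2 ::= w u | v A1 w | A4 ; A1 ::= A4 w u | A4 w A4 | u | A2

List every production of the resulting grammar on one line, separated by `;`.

S has alternatives sharing prefix 'v': factor to S → v S' with S' → w | A2.
A1 has alternatives sharing prefix 'A4 w': factor to A1 → A4 w A1' with A1' → u | A4.

S ::= u A4 | v S'; A4 ::= v | w v w; A2 ::= w u | v A1 w | A4; A1 ::= u | A2 | A4 w A1'; S' ::= w | A2; A1' ::= u | A4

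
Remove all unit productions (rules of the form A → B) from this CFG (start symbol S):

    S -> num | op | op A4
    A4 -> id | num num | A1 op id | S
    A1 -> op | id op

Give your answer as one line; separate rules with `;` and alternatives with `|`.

S -> num | op | op A4; A4 -> id | num num | A1 op id | num | op | op A4; A1 -> op | id op

Unit pairs: A4 ⇒* {S}.
For every A with A ⇒* B via unit rules, add B's non-unit alternatives to A; then delete every rule of the form X → Y.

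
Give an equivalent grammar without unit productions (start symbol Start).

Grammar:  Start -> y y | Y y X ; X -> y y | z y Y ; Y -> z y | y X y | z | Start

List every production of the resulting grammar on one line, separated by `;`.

Unit pairs: Y ⇒* {Start}.
For every A with A ⇒* B via unit rules, add B's non-unit alternatives to A; then delete every rule of the form X → Y.

Start -> y y | Y y X; X -> y y | z y Y; Y -> y y | Y y X | z y | y X y | z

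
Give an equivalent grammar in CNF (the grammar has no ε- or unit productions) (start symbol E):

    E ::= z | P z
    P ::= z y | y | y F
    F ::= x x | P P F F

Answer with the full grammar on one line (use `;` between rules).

Introduce a nonterminal for each terminal appearing in a rule of length ≥ 2: X1 → z, X2 → y, X3 → x.
Binarize each right-hand side of length ≥ 3 by chaining fresh nonterminals (Y1, Y2, …): affected rules were F → P P F F.

E ::= z | P X1; P ::= X1 X2 | y | X2 F; F ::= X3 X3 | P Y1; X1 ::= z; X2 ::= y; X3 ::= x; Y1 ::= P Y2; Y2 ::= F F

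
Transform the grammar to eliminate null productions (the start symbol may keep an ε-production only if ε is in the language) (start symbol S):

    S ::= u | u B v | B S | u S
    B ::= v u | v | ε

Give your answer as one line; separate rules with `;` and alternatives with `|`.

S ::= u | u B v | u v | B S | u S; B ::= v u | v

The nullable symbols are {B}.
ε ∉ L(G), so no ε-production is kept.
For each production, add variants omitting each subset of nullable occurrences: S → u B v gives u B v | u v.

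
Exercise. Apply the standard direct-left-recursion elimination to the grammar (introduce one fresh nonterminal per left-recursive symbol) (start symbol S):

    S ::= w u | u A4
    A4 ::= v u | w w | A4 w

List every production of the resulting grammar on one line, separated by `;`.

Directly left-recursive nonterminal: A4.
For A4: α = {w}, β = {v u, w w}. Rewrite as A4 → β A4' and A4' → α A4' | ε.

S ::= w u | u A4; A4 ::= v u A4' | w w A4'; A4' ::= w A4' | ε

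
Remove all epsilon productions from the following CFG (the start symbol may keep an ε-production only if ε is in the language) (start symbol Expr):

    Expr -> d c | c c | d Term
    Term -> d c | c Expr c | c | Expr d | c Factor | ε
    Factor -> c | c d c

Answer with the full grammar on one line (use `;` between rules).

Expr -> d c | c c | d Term | d; Term -> d c | c Expr c | c | Expr d | c Factor; Factor -> c | c d c

Nullable set = {Term}.
ε ∉ L(G), so no ε-production is kept.
For each production, add variants omitting each subset of nullable occurrences: Expr → d Term gives d Term | d.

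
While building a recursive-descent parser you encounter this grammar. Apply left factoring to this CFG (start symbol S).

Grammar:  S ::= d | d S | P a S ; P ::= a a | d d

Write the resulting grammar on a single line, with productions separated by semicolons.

S has alternatives sharing prefix 'd': factor to S → d S' with S' → ε | S.

S ::= P a S | d S'; P ::= a a | d d; S' ::= ε | S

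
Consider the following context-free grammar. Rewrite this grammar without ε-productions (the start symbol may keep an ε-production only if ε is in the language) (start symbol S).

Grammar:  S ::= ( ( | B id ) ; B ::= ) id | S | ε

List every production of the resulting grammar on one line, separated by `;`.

Nullable nonterminals: {B}.
ε ∉ L(G), so no ε-production is kept.
Expand every rule over subsets of its nullable positions: S → B id ) gives B id ) | id ).

S ::= ( ( | B id ) | id ); B ::= ) id | S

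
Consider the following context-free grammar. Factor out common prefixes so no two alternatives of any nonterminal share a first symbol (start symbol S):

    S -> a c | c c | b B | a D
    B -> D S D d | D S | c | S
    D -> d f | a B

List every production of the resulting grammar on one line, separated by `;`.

S has alternatives sharing prefix 'a': factor to S → a S' with S' → c | D.
B has alternatives sharing prefix 'D S': factor to B → D S B' with B' → D d | ε.

S -> c c | b B | a S'; B -> c | S | D S B'; D -> d f | a B; S' -> c | D; B' -> D d | eps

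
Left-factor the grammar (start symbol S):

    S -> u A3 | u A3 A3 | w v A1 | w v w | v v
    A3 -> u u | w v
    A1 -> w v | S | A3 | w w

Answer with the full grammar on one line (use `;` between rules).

S has alternatives sharing prefix 'u A3': factor to S → u A3 S' with S' → ε | A3.
S has alternatives sharing prefix 'w v': factor to S → w v S'' with S'' → A1 | w.
A1 has alternatives sharing prefix 'w': factor to A1 → w A1' with A1' → v | w.

S -> v v | u A3 S' | w v S''; A3 -> u u | w v; A1 -> S | A3 | w A1'; S' -> ε | A3; S'' -> A1 | w; A1' -> v | w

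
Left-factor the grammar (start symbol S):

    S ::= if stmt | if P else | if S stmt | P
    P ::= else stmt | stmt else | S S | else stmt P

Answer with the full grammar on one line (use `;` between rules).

S ::= P | if S'; P ::= stmt else | S S | else stmt P'; S' ::= stmt | P else | S stmt; P' ::= eps | P

S has alternatives sharing prefix 'if': factor to S → if S' with S' → stmt | P else | S stmt.
P has alternatives sharing prefix 'else stmt': factor to P → else stmt P' with P' → ε | P.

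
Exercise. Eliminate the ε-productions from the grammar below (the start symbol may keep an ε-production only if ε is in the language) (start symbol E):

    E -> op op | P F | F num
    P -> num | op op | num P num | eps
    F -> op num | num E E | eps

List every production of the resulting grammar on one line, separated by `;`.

E -> op op | P F | P | F | F num | num | ε; P -> num | op op | num P num | num num; F -> op num | num E E | num E | num

Nullable set = {E, F, P}.
ε ∈ L(G) since E is nullable, so keep E → ε.
For each production, add variants omitting each subset of nullable occurrences: E → P F gives P F | P | F. E → F num gives F num | num. P → num P num gives num P num | num num. F → num E E gives num E E | num E | num.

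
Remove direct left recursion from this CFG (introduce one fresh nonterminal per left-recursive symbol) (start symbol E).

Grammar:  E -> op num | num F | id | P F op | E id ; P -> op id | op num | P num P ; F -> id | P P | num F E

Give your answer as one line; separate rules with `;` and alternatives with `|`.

E -> op num E' | num F E' | id E' | P F op E'; P -> op id P' | op num P'; F -> id | P P | num F E; E' -> id E' | ε; P' -> num P P' | ε

Directly left-recursive nonterminals: E, P.
For E: α = {id}, β = {op num, num F, id, P F op}. Rewrite as E → β E' and E' → α E' | ε.
For P: α = {num P}, β = {op id, op num}. Rewrite as P → β P' and P' → α P' | ε.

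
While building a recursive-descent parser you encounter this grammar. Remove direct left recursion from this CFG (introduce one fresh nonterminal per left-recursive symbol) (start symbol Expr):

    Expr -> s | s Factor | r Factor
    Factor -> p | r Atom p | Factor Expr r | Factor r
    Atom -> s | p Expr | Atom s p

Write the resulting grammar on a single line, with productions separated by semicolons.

Factor, Atom are directly left-recursive.
For Factor: α = {Expr r, r}, β = {p, r Atom p}. Rewrite as Factor → β Factor1 and Factor1 → α Factor1 | ε.
For Atom: α = {s p}, β = {s, p Expr}. Rewrite as Atom → β Atom1 and Atom1 → α Atom1 | ε.

Expr -> s | s Factor | r Factor; Factor -> p Factor1 | r Atom p Factor1; Atom -> s Atom1 | p Expr Atom1; Factor1 -> Expr r Factor1 | r Factor1 | ε; Atom1 -> s p Atom1 | ε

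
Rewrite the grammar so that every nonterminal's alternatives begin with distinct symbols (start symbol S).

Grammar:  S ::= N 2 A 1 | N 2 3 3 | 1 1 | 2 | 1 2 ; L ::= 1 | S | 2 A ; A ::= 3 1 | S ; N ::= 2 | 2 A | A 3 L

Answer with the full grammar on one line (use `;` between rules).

S ::= 2 | N 2 S' | 1 S''; L ::= 1 | S | 2 A; A ::= 3 1 | S; N ::= A 3 L | 2 N'; S' ::= A 1 | 3 3; S'' ::= 1 | 2; N' ::= ε | A

S has alternatives sharing prefix 'N 2': factor to S → N 2 S' with S' → A 1 | 3 3.
S has alternatives sharing prefix '1': factor to S → 1 S'' with S'' → 1 | 2.
N has alternatives sharing prefix '2': factor to N → 2 N' with N' → ε | A.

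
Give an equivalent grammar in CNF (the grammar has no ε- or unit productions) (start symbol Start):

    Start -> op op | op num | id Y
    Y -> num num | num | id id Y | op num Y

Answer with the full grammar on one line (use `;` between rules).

Start -> X1 X1 | X1 X2 | X3 Y; Y -> X2 X2 | num | X3 Y1 | X1 Y2; X1 -> op; X2 -> num; X3 -> id; Y1 -> X3 Y; Y2 -> X2 Y

Introduce a nonterminal for each terminal appearing in a rule of length ≥ 2: X1 → op, X2 → num, X3 → id.
Binarize each right-hand side of length ≥ 3 by chaining fresh nonterminals (Y1, Y2, …): affected rules were Y → X3 X3 Y; Y → X1 X2 Y.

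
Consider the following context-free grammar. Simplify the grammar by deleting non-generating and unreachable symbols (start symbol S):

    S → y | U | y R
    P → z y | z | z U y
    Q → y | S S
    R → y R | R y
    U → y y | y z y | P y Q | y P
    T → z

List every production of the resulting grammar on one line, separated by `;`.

S → y | U; P → z y | z | z U y; Q → y | S S; U → y y | y z y | P y Q | y P

Generating nonterminals: {P, Q, S, T, U}.
Reachable from S after that: {P, Q, S, U}.
Removed useless symbols: {R, T} and every production mentioning them.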